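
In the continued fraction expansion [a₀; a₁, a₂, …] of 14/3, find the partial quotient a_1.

Repeatedly divide and take the remainder:
14 = 4·3 + 2, so a_0 = 4
3 = 1·2 + 1, so a_1 = 1

1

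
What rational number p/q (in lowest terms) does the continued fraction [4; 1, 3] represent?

Starting at the tail and folding back:
Start with 3.
1 + 1/(3/1) = 1 + 1/3 = 4/3
4 + 1/(4/3) = 4 + 3/4 = 19/4

19/4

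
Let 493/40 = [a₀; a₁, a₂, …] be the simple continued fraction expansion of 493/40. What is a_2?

13

493 = 12·40 + 13, so a_0 = 12
40 = 3·13 + 1, so a_1 = 3
13 = 13·1 + 0, so a_2 = 13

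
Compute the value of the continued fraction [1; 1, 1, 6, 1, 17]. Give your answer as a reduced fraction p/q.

Start with 17.
1 + 1/(17/1) = 1 + 1/17 = 18/17
6 + 1/(18/17) = 6 + 17/18 = 125/18
1 + 1/(125/18) = 1 + 18/125 = 143/125
1 + 1/(143/125) = 1 + 125/143 = 268/143
1 + 1/(268/143) = 1 + 143/268 = 411/268

411/268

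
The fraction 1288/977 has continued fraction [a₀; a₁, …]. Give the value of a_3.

Apply division with remainder until the remainder is 0:
⌊1288/977⌋ = 1, remainder 311
⌊977/311⌋ = 3, remainder 44
⌊311/44⌋ = 7, remainder 3
⌊44/3⌋ = 14, remainder 2

14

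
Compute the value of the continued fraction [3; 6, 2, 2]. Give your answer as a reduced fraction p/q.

101/32

Compute successive convergents:
a_0 = 3: 3/1
a_1 = 6: 19/6
a_2 = 2: 41/13
a_3 = 2: 101/32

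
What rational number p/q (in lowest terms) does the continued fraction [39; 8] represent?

313/8

Start with 8.
39 + 1/(8/1) = 39 + 1/8 = 313/8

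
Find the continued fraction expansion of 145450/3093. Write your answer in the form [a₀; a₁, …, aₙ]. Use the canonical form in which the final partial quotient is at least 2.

Apply division with remainder until the remainder is 0:
145450 = 47·3093 + 79, so a_0 = 47
3093 = 39·79 + 12, so a_1 = 39
79 = 6·12 + 7, so a_2 = 6
12 = 1·7 + 5, so a_3 = 1
7 = 1·5 + 2, so a_4 = 1
5 = 2·2 + 1, so a_5 = 2
2 = 2·1 + 0, so a_6 = 2

[47; 39, 6, 1, 1, 2, 2]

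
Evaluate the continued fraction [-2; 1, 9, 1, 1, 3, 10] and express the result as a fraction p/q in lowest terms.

-833/761

a_0 = -2: -2/1
a_1 = 1: -1/1
a_2 = 9: -11/10
a_3 = 1: -12/11
a_4 = 1: -23/21
a_5 = 3: -81/74
a_6 = 10: -833/761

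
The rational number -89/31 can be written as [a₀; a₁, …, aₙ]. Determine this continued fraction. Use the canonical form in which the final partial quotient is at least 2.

-89 ÷ 31 → quotient -3, remainder 4
31 ÷ 4 → quotient 7, remainder 3
4 ÷ 3 → quotient 1, remainder 1
3 ÷ 1 → quotient 3, remainder 0

[-3; 7, 1, 3]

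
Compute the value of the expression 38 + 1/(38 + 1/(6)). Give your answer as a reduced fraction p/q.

8708/229

Start with 6.
38 + 1/(6/1) = 38 + 1/6 = 229/6
38 + 1/(229/6) = 38 + 6/229 = 8708/229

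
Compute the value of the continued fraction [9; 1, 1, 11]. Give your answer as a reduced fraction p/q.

Start with 11.
1 + 1/(11/1) = 1 + 1/11 = 12/11
1 + 1/(12/11) = 1 + 11/12 = 23/12
9 + 1/(23/12) = 9 + 12/23 = 219/23

219/23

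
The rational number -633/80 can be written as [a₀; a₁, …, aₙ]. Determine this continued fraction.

⌊-633/80⌋ = -8, remainder 7
⌊80/7⌋ = 11, remainder 3
⌊7/3⌋ = 2, remainder 1
⌊3/1⌋ = 3, remainder 0

[-8; 11, 2, 3]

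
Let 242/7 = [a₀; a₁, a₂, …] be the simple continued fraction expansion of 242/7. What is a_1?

1

242 ÷ 7 → quotient 34, remainder 4
7 ÷ 4 → quotient 1, remainder 3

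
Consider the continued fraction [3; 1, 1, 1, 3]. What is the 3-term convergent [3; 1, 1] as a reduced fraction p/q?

a_0 = 3: 3/1
a_1 = 1: 4/1
a_2 = 1: 7/2

7/2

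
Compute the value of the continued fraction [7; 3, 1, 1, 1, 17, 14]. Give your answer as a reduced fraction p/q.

19834/2727

Start with 14.
17 + 1/(14/1) = 17 + 1/14 = 239/14
1 + 1/(239/14) = 1 + 14/239 = 253/239
1 + 1/(253/239) = 1 + 239/253 = 492/253
1 + 1/(492/253) = 1 + 253/492 = 745/492
3 + 1/(745/492) = 3 + 492/745 = 2727/745
7 + 1/(2727/745) = 7 + 745/2727 = 19834/2727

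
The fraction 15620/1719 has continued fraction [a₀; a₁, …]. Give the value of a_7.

Run the Euclidean algorithm, recording each quotient:
⌊15620/1719⌋ = 9, remainder 149
⌊1719/149⌋ = 11, remainder 80
⌊149/80⌋ = 1, remainder 69
⌊80/69⌋ = 1, remainder 11
⌊69/11⌋ = 6, remainder 3
⌊11/3⌋ = 3, remainder 2
⌊3/2⌋ = 1, remainder 1
⌊2/1⌋ = 2, remainder 0

2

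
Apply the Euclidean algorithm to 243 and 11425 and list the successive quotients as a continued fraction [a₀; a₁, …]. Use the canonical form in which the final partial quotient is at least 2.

⌊243/11425⌋ = 0, remainder 243
⌊11425/243⌋ = 47, remainder 4
⌊243/4⌋ = 60, remainder 3
⌊4/3⌋ = 1, remainder 1
⌊3/1⌋ = 3, remainder 0

[0; 47, 60, 1, 3]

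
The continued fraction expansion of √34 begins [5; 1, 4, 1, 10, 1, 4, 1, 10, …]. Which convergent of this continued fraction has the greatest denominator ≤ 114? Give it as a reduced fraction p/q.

a_0 = 5: 5/1  (≤ bound)
a_1 = 1: 6/1  (≤ bound)
a_2 = 4: 29/5  (≤ bound)
a_3 = 1: 35/6  (≤ bound)
a_4 = 10: 379/65  (≤ bound)
a_5 = 1: 414/71  (≤ bound)
a_6 = 4: 2035/349  (> 114, stop)

414/71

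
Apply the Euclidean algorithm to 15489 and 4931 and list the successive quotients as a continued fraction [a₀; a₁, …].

15489 = 3·4931 + 696, so a_0 = 3
4931 = 7·696 + 59, so a_1 = 7
696 = 11·59 + 47, so a_2 = 11
59 = 1·47 + 12, so a_3 = 1
47 = 3·12 + 11, so a_4 = 3
12 = 1·11 + 1, so a_5 = 1
11 = 11·1 + 0, so a_6 = 11

[3; 7, 11, 1, 3, 1, 11]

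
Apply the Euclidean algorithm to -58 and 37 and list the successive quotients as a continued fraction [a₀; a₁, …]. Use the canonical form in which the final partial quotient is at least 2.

[-2; 2, 3, 5]

⌊-58/37⌋ = -2, remainder 16
⌊37/16⌋ = 2, remainder 5
⌊16/5⌋ = 3, remainder 1
⌊5/1⌋ = 5, remainder 0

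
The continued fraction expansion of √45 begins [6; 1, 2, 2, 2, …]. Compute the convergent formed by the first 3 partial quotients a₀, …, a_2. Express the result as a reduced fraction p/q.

20/3

Start with 2.
1 + 1/(2/1) = 1 + 1/2 = 3/2
6 + 1/(3/2) = 6 + 2/3 = 20/3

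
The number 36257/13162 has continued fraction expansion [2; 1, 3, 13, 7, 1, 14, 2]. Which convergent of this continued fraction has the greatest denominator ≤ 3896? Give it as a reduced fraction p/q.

a_0 = 2: 2/1  (≤ bound)
a_1 = 1: 3/1  (≤ bound)
a_2 = 3: 11/4  (≤ bound)
a_3 = 13: 146/53  (≤ bound)
a_4 = 7: 1033/375  (≤ bound)
a_5 = 1: 1179/428  (≤ bound)
a_6 = 14: 17539/6367  (> 3896, stop)

1179/428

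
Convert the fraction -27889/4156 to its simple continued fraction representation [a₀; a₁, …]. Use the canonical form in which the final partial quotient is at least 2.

-27889 = -7·4156 + 1203, so a_0 = -7
4156 = 3·1203 + 547, so a_1 = 3
1203 = 2·547 + 109, so a_2 = 2
547 = 5·109 + 2, so a_3 = 5
109 = 54·2 + 1, so a_4 = 54
2 = 2·1 + 0, so a_5 = 2

[-7; 3, 2, 5, 54, 2]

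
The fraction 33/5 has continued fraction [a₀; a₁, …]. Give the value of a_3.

2

33 = 6·5 + 3, so a_0 = 6
5 = 1·3 + 2, so a_1 = 1
3 = 1·2 + 1, so a_2 = 1
2 = 2·1 + 0, so a_3 = 2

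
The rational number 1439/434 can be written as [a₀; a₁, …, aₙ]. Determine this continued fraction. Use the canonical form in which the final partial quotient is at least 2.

1439 ÷ 434 → quotient 3, remainder 137
434 ÷ 137 → quotient 3, remainder 23
137 ÷ 23 → quotient 5, remainder 22
23 ÷ 22 → quotient 1, remainder 1
22 ÷ 1 → quotient 22, remainder 0

[3; 3, 5, 1, 22]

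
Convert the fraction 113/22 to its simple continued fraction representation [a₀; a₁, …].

⌊113/22⌋ = 5, remainder 3
⌊22/3⌋ = 7, remainder 1
⌊3/1⌋ = 3, remainder 0

[5; 7, 3]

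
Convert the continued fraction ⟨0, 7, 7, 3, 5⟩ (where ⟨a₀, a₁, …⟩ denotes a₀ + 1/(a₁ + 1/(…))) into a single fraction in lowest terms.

Compute successive convergents:
a_0 = 0: 0/1
a_1 = 7: 1/7
a_2 = 7: 7/50
a_3 = 3: 22/157
a_4 = 5: 117/835

117/835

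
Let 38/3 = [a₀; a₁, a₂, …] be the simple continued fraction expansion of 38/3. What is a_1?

1

Run the Euclidean algorithm, recording each quotient:
38 = 12·3 + 2, so a_0 = 12
3 = 1·2 + 1, so a_1 = 1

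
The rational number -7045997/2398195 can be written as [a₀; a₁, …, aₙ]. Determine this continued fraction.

[-3; 16, 7, 6, 1, 3, 51, 15]

Apply division with remainder until the remainder is 0:
-7045997 = -3·2398195 + 148588, so a_0 = -3
2398195 = 16·148588 + 20787, so a_1 = 16
148588 = 7·20787 + 3079, so a_2 = 7
20787 = 6·3079 + 2313, so a_3 = 6
3079 = 1·2313 + 766, so a_4 = 1
2313 = 3·766 + 15, so a_5 = 3
766 = 51·15 + 1, so a_6 = 51
15 = 15·1 + 0, so a_7 = 15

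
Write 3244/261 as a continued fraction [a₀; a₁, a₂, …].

⌊3244/261⌋ = 12, remainder 112
⌊261/112⌋ = 2, remainder 37
⌊112/37⌋ = 3, remainder 1
⌊37/1⌋ = 37, remainder 0

[12; 2, 3, 37]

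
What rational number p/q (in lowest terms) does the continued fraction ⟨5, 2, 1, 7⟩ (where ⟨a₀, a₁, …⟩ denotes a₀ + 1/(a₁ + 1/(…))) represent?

123/23

a_0 = 5: 5/1
a_1 = 2: 11/2
a_2 = 1: 16/3
a_3 = 7: 123/23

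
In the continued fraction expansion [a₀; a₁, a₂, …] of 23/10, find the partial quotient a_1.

3

23 = 2·10 + 3, so a_0 = 2
10 = 3·3 + 1, so a_1 = 3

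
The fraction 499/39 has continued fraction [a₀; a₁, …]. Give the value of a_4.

7

⌊499/39⌋ = 12, remainder 31
⌊39/31⌋ = 1, remainder 8
⌊31/8⌋ = 3, remainder 7
⌊8/7⌋ = 1, remainder 1
⌊7/1⌋ = 7, remainder 0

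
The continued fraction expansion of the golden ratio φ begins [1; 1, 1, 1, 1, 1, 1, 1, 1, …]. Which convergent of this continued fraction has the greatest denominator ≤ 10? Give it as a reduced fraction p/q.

13/8

a_0 = 1: 1/1  (≤ bound)
a_1 = 1: 2/1  (≤ bound)
a_2 = 1: 3/2  (≤ bound)
a_3 = 1: 5/3  (≤ bound)
a_4 = 1: 8/5  (≤ bound)
a_5 = 1: 13/8  (≤ bound)
a_6 = 1: 21/13  (> 10, stop)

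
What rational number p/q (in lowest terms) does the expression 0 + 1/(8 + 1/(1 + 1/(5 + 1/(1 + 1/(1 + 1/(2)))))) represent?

a_0 = 0: 0/1
a_1 = 8: 1/8
a_2 = 1: 1/9
a_3 = 5: 6/53
a_4 = 1: 7/62
a_5 = 1: 13/115
a_6 = 2: 33/292

33/292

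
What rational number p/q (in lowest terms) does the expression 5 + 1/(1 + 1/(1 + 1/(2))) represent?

Work from the innermost term outward:
Start with 2.
1 + 1/(2/1) = 1 + 1/2 = 3/2
1 + 1/(3/2) = 1 + 2/3 = 5/3
5 + 1/(5/3) = 5 + 3/5 = 28/5

28/5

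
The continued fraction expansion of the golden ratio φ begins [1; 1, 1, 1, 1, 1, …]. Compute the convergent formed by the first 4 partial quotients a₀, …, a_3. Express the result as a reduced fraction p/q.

5/3

Build up convergents one term at a time:
a_0 = 1: 1/1
a_1 = 1: 2/1
a_2 = 1: 3/2
a_3 = 1: 5/3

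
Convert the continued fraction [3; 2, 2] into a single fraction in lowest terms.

a_0 = 3: 3/1
a_1 = 2: 7/2
a_2 = 2: 17/5

17/5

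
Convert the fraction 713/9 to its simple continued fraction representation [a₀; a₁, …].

[79; 4, 2]

Repeatedly divide and take the remainder:
⌊713/9⌋ = 79, remainder 2
⌊9/2⌋ = 4, remainder 1
⌊2/1⌋ = 2, remainder 0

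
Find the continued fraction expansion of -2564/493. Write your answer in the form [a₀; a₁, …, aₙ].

[-6; 1, 3, 1, 48, 2]

Run the Euclidean algorithm, recording each quotient:
-2564 = -6·493 + 394, so a_0 = -6
493 = 1·394 + 99, so a_1 = 1
394 = 3·99 + 97, so a_2 = 3
99 = 1·97 + 2, so a_3 = 1
97 = 48·2 + 1, so a_4 = 48
2 = 2·1 + 0, so a_5 = 2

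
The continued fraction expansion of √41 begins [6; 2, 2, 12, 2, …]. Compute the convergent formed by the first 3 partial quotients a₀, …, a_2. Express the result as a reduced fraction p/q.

Start with 2.
2 + 1/(2/1) = 2 + 1/2 = 5/2
6 + 1/(5/2) = 6 + 2/5 = 32/5

32/5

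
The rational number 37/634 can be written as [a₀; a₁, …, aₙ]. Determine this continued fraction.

[0; 17, 7, 2, 2]

⌊37/634⌋ = 0, remainder 37
⌊634/37⌋ = 17, remainder 5
⌊37/5⌋ = 7, remainder 2
⌊5/2⌋ = 2, remainder 1
⌊2/1⌋ = 2, remainder 0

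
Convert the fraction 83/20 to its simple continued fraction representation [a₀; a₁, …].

[4; 6, 1, 2]

Run the Euclidean algorithm, recording each quotient:
⌊83/20⌋ = 4, remainder 3
⌊20/3⌋ = 6, remainder 2
⌊3/2⌋ = 1, remainder 1
⌊2/1⌋ = 2, remainder 0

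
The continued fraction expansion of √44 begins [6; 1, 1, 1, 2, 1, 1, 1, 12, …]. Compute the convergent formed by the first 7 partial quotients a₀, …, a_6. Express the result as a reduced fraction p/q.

126/19

Start with 1.
1 + 1/(1/1) = 1 + 1/1 = 2/1
2 + 1/(2/1) = 2 + 1/2 = 5/2
1 + 1/(5/2) = 1 + 2/5 = 7/5
1 + 1/(7/5) = 1 + 5/7 = 12/7
1 + 1/(12/7) = 1 + 7/12 = 19/12
6 + 1/(19/12) = 6 + 12/19 = 126/19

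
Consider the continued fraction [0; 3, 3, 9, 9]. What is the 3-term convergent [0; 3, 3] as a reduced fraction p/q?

3/10

Compute successive convergents:
a_0 = 0: 0/1
a_1 = 3: 1/3
a_2 = 3: 3/10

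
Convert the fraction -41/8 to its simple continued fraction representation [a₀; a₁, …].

[-6; 1, 7]

-41 ÷ 8 → quotient -6, remainder 7
8 ÷ 7 → quotient 1, remainder 1
7 ÷ 1 → quotient 7, remainder 0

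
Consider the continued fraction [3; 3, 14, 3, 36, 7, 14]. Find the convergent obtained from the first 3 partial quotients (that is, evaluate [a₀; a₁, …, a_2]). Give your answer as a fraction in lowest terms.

143/43

Compute successive convergents:
a_0 = 3: 3/1
a_1 = 3: 10/3
a_2 = 14: 143/43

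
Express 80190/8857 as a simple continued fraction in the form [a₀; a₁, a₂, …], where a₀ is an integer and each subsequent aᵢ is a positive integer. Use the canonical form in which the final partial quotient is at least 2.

[9; 18, 1, 1, 3, 5, 1, 10]

⌊80190/8857⌋ = 9, remainder 477
⌊8857/477⌋ = 18, remainder 271
⌊477/271⌋ = 1, remainder 206
⌊271/206⌋ = 1, remainder 65
⌊206/65⌋ = 3, remainder 11
⌊65/11⌋ = 5, remainder 10
⌊11/10⌋ = 1, remainder 1
⌊10/1⌋ = 10, remainder 0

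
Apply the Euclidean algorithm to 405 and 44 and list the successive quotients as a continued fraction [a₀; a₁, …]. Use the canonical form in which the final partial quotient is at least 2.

⌊405/44⌋ = 9, remainder 9
⌊44/9⌋ = 4, remainder 8
⌊9/8⌋ = 1, remainder 1
⌊8/1⌋ = 8, remainder 0

[9; 4, 1, 8]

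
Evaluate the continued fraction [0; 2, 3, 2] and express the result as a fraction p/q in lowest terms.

a_0 = 0: 0/1
a_1 = 2: 1/2
a_2 = 3: 3/7
a_3 = 2: 7/16

7/16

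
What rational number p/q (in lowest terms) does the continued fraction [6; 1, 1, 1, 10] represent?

213/32

Work from the innermost term outward:
Start with 10.
1 + 1/(10/1) = 1 + 1/10 = 11/10
1 + 1/(11/10) = 1 + 10/11 = 21/11
1 + 1/(21/11) = 1 + 11/21 = 32/21
6 + 1/(32/21) = 6 + 21/32 = 213/32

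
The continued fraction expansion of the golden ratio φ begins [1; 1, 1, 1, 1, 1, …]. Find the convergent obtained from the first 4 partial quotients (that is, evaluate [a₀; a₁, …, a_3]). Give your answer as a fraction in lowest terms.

a_0 = 1: 1/1
a_1 = 1: 2/1
a_2 = 1: 3/2
a_3 = 1: 5/3

5/3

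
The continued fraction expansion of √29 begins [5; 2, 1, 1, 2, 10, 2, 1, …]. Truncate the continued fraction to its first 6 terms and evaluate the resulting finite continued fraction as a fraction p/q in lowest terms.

727/135

a_0 = 5: 5/1
a_1 = 2: 11/2
a_2 = 1: 16/3
a_3 = 1: 27/5
a_4 = 2: 70/13
a_5 = 10: 727/135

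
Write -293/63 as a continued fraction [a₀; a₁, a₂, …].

Run the Euclidean algorithm, recording each quotient:
⌊-293/63⌋ = -5, remainder 22
⌊63/22⌋ = 2, remainder 19
⌊22/19⌋ = 1, remainder 3
⌊19/3⌋ = 6, remainder 1
⌊3/1⌋ = 3, remainder 0

[-5; 2, 1, 6, 3]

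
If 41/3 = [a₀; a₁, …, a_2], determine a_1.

1

Repeatedly divide and take the remainder:
⌊41/3⌋ = 13, remainder 2
⌊3/2⌋ = 1, remainder 1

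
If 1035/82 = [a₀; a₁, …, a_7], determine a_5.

⌊1035/82⌋ = 12, remainder 51
⌊82/51⌋ = 1, remainder 31
⌊51/31⌋ = 1, remainder 20
⌊31/20⌋ = 1, remainder 11
⌊20/11⌋ = 1, remainder 9
⌊11/9⌋ = 1, remainder 2

1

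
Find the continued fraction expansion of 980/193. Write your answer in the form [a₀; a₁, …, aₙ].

Run the Euclidean algorithm, recording each quotient:
980 = 5·193 + 15, so a_0 = 5
193 = 12·15 + 13, so a_1 = 12
15 = 1·13 + 2, so a_2 = 1
13 = 6·2 + 1, so a_3 = 6
2 = 2·1 + 0, so a_4 = 2

[5; 12, 1, 6, 2]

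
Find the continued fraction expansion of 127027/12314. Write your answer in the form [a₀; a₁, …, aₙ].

[10; 3, 5, 1, 20, 15, 2]

Run the Euclidean algorithm, recording each quotient:
127027 = 10·12314 + 3887, so a_0 = 10
12314 = 3·3887 + 653, so a_1 = 3
3887 = 5·653 + 622, so a_2 = 5
653 = 1·622 + 31, so a_3 = 1
622 = 20·31 + 2, so a_4 = 20
31 = 15·2 + 1, so a_5 = 15
2 = 2·1 + 0, so a_6 = 2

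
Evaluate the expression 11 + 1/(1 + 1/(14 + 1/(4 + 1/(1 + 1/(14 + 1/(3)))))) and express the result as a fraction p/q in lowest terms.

41185/3451

a_0 = 11: 11/1
a_1 = 1: 12/1
a_2 = 14: 179/15
a_3 = 4: 728/61
a_4 = 1: 907/76
a_5 = 14: 13426/1125
a_6 = 3: 41185/3451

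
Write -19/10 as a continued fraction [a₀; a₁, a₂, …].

[-2; 10]

Repeatedly divide and take the remainder:
-19 ÷ 10 → quotient -2, remainder 1
10 ÷ 1 → quotient 10, remainder 0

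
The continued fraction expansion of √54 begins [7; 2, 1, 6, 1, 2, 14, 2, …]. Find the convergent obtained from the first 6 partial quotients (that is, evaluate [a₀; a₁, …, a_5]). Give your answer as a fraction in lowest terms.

Collapse the nested fraction from the inside out:
Start with 2.
1 + 1/(2/1) = 1 + 1/2 = 3/2
6 + 1/(3/2) = 6 + 2/3 = 20/3
1 + 1/(20/3) = 1 + 3/20 = 23/20
2 + 1/(23/20) = 2 + 20/23 = 66/23
7 + 1/(66/23) = 7 + 23/66 = 485/66

485/66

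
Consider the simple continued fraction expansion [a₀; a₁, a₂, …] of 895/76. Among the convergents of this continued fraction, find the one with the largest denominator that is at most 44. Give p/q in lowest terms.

106/9

List convergents until the denominator exceeds the bound:
a_0 = 11: 11/1  (≤ bound)
a_1 = 1: 12/1  (≤ bound)
a_2 = 3: 47/4  (≤ bound)
a_3 = 2: 106/9  (≤ bound)
a_4 = 8: 895/76  (> 44, stop)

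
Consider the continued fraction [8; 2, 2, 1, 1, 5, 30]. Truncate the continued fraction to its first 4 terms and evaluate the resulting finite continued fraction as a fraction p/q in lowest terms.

59/7

Compute successive convergents:
a_0 = 8: 8/1
a_1 = 2: 17/2
a_2 = 2: 42/5
a_3 = 1: 59/7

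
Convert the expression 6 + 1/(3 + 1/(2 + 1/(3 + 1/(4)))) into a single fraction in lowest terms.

648/103

Start with 4.
3 + 1/(4/1) = 3 + 1/4 = 13/4
2 + 1/(13/4) = 2 + 4/13 = 30/13
3 + 1/(30/13) = 3 + 13/30 = 103/30
6 + 1/(103/30) = 6 + 30/103 = 648/103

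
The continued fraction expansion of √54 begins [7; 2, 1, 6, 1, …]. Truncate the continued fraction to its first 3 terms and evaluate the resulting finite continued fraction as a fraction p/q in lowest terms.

22/3

a_0 = 7: 7/1
a_1 = 2: 15/2
a_2 = 1: 22/3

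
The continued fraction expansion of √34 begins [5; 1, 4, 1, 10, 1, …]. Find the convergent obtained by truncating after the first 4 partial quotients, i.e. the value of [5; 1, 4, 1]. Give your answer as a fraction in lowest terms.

35/6

a_0 = 5: 5/1
a_1 = 1: 6/1
a_2 = 4: 29/5
a_3 = 1: 35/6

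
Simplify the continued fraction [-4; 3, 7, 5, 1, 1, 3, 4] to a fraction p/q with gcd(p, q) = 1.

Work from the innermost term outward:
Start with 4.
3 + 1/(4/1) = 3 + 1/4 = 13/4
1 + 1/(13/4) = 1 + 4/13 = 17/13
1 + 1/(17/13) = 1 + 13/17 = 30/17
5 + 1/(30/17) = 5 + 17/30 = 167/30
7 + 1/(167/30) = 7 + 30/167 = 1199/167
3 + 1/(1199/167) = 3 + 167/1199 = 3764/1199
-4 + 1/(3764/1199) = -4 + 1199/3764 = -13857/3764

-13857/3764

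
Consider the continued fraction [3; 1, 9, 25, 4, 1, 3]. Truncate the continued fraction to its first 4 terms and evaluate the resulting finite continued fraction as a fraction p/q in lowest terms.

979/251

Start with 25.
9 + 1/(25/1) = 9 + 1/25 = 226/25
1 + 1/(226/25) = 1 + 25/226 = 251/226
3 + 1/(251/226) = 3 + 226/251 = 979/251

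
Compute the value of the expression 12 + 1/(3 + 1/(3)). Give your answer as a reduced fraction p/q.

123/10

Start with 3.
3 + 1/(3/1) = 3 + 1/3 = 10/3
12 + 1/(10/3) = 12 + 3/10 = 123/10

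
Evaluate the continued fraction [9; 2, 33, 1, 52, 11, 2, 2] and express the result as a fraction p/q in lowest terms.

1980947/208680

Work from the innermost term outward:
Start with 2.
2 + 1/(2/1) = 2 + 1/2 = 5/2
11 + 1/(5/2) = 11 + 2/5 = 57/5
52 + 1/(57/5) = 52 + 5/57 = 2969/57
1 + 1/(2969/57) = 1 + 57/2969 = 3026/2969
33 + 1/(3026/2969) = 33 + 2969/3026 = 102827/3026
2 + 1/(102827/3026) = 2 + 3026/102827 = 208680/102827
9 + 1/(208680/102827) = 9 + 102827/208680 = 1980947/208680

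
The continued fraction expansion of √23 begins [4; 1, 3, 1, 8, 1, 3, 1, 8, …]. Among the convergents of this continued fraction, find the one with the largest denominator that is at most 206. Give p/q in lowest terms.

a_0 = 4: 4/1  (≤ bound)
a_1 = 1: 5/1  (≤ bound)
a_2 = 3: 19/4  (≤ bound)
a_3 = 1: 24/5  (≤ bound)
a_4 = 8: 211/44  (≤ bound)
a_5 = 1: 235/49  (≤ bound)
a_6 = 3: 916/191  (≤ bound)
a_7 = 1: 1151/240  (> 206, stop)

916/191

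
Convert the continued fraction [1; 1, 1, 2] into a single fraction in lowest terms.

8/5

a_0 = 1: 1/1
a_1 = 1: 2/1
a_2 = 1: 3/2
a_3 = 2: 8/5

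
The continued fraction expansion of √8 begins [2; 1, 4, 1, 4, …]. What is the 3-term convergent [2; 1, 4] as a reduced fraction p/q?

Start with 4.
1 + 1/(4/1) = 1 + 1/4 = 5/4
2 + 1/(5/4) = 2 + 4/5 = 14/5

14/5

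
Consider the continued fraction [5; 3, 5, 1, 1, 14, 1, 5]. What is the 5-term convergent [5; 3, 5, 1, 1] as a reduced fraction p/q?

186/35

Start with 1.
1 + 1/(1/1) = 1 + 1/1 = 2/1
5 + 1/(2/1) = 5 + 1/2 = 11/2
3 + 1/(11/2) = 3 + 2/11 = 35/11
5 + 1/(35/11) = 5 + 11/35 = 186/35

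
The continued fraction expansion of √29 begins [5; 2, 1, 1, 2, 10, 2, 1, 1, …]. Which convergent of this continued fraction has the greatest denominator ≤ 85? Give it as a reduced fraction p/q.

70/13

List convergents until the denominator exceeds the bound:
a_0 = 5: 5/1  (≤ bound)
a_1 = 2: 11/2  (≤ bound)
a_2 = 1: 16/3  (≤ bound)
a_3 = 1: 27/5  (≤ bound)
a_4 = 2: 70/13  (≤ bound)
a_5 = 10: 727/135  (> 85, stop)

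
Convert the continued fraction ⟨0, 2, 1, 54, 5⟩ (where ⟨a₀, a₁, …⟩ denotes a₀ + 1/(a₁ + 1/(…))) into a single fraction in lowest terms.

Build up convergents one term at a time:
a_0 = 0: 0/1
a_1 = 2: 1/2
a_2 = 1: 1/3
a_3 = 54: 55/164
a_4 = 5: 276/823

276/823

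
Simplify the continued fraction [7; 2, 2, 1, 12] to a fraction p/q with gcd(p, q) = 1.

Use the convergent recurrence hₖ = aₖ·hₖ₋₁ + hₖ₋₂ (and likewise for the denominators kₖ):
a_0 = 7: 7/1
a_1 = 2: 15/2
a_2 = 2: 37/5
a_3 = 1: 52/7
a_4 = 12: 661/89

661/89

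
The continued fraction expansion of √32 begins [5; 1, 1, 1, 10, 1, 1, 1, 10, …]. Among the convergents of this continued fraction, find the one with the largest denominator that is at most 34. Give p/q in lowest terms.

List convergents until the denominator exceeds the bound:
a_0 = 5: 5/1  (≤ bound)
a_1 = 1: 6/1  (≤ bound)
a_2 = 1: 11/2  (≤ bound)
a_3 = 1: 17/3  (≤ bound)
a_4 = 10: 181/32  (≤ bound)
a_5 = 1: 198/35  (> 34, stop)

181/32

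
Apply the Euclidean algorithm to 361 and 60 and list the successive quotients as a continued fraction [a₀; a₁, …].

[6; 60]

361 ÷ 60 → quotient 6, remainder 1
60 ÷ 1 → quotient 60, remainder 0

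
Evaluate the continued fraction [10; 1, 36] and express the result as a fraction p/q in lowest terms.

a_0 = 10: 10/1
a_1 = 1: 11/1
a_2 = 36: 406/37

406/37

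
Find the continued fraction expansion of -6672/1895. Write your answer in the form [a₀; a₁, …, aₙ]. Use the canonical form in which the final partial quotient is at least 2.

Run the Euclidean algorithm, recording each quotient:
⌊-6672/1895⌋ = -4, remainder 908
⌊1895/908⌋ = 2, remainder 79
⌊908/79⌋ = 11, remainder 39
⌊79/39⌋ = 2, remainder 1
⌊39/1⌋ = 39, remainder 0

[-4; 2, 11, 2, 39]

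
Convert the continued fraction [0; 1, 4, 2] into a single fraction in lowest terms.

9/11

a_0 = 0: 0/1
a_1 = 1: 1/1
a_2 = 4: 4/5
a_3 = 2: 9/11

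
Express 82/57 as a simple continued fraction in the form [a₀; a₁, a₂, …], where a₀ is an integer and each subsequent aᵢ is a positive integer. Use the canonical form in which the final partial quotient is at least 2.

Apply division with remainder until the remainder is 0:
⌊82/57⌋ = 1, remainder 25
⌊57/25⌋ = 2, remainder 7
⌊25/7⌋ = 3, remainder 4
⌊7/4⌋ = 1, remainder 3
⌊4/3⌋ = 1, remainder 1
⌊3/1⌋ = 3, remainder 0

[1; 2, 3, 1, 1, 3]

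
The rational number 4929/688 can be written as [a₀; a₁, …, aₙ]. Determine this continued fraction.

[7; 6, 11, 3, 3]

4929 ÷ 688 → quotient 7, remainder 113
688 ÷ 113 → quotient 6, remainder 10
113 ÷ 10 → quotient 11, remainder 3
10 ÷ 3 → quotient 3, remainder 1
3 ÷ 1 → quotient 3, remainder 0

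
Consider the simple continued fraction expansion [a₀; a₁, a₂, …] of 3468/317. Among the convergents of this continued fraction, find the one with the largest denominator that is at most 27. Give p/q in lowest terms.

List convergents until the denominator exceeds the bound:
a_0 = 10: 10/1  (≤ bound)
a_1 = 1: 11/1  (≤ bound)
a_2 = 15: 175/16  (≤ bound)
a_3 = 1: 186/17  (≤ bound)
a_4 = 2: 547/50  (> 27, stop)

186/17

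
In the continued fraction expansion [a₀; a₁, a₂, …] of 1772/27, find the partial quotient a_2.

1

⌊1772/27⌋ = 65, remainder 17
⌊27/17⌋ = 1, remainder 10
⌊17/10⌋ = 1, remainder 7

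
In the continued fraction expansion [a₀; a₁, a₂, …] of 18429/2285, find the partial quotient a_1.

18429 = 8·2285 + 149, so a_0 = 8
2285 = 15·149 + 50, so a_1 = 15

15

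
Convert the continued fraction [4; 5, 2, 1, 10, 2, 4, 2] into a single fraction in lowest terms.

Start with 2.
4 + 1/(2/1) = 4 + 1/2 = 9/2
2 + 1/(9/2) = 2 + 2/9 = 20/9
10 + 1/(20/9) = 10 + 9/20 = 209/20
1 + 1/(209/20) = 1 + 20/209 = 229/209
2 + 1/(229/209) = 2 + 209/229 = 667/229
5 + 1/(667/229) = 5 + 229/667 = 3564/667
4 + 1/(3564/667) = 4 + 667/3564 = 14923/3564

14923/3564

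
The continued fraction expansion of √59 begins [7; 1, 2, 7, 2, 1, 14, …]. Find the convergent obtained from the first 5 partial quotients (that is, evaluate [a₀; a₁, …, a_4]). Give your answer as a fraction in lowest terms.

a_0 = 7: 7/1
a_1 = 1: 8/1
a_2 = 2: 23/3
a_3 = 7: 169/22
a_4 = 2: 361/47

361/47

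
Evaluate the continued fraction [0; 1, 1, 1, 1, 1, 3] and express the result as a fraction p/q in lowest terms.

a_0 = 0: 0/1
a_1 = 1: 1/1
a_2 = 1: 1/2
a_3 = 1: 2/3
a_4 = 1: 3/5
a_5 = 1: 5/8
a_6 = 3: 18/29

18/29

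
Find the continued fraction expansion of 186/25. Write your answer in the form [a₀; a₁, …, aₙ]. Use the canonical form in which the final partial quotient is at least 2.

[7; 2, 3, 1, 2]

186 ÷ 25 → quotient 7, remainder 11
25 ÷ 11 → quotient 2, remainder 3
11 ÷ 3 → quotient 3, remainder 2
3 ÷ 2 → quotient 1, remainder 1
2 ÷ 1 → quotient 2, remainder 0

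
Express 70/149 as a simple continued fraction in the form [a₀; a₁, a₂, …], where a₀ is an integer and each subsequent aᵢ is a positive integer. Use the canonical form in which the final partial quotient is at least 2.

70 ÷ 149 → quotient 0, remainder 70
149 ÷ 70 → quotient 2, remainder 9
70 ÷ 9 → quotient 7, remainder 7
9 ÷ 7 → quotient 1, remainder 2
7 ÷ 2 → quotient 3, remainder 1
2 ÷ 1 → quotient 2, remainder 0

[0; 2, 7, 1, 3, 2]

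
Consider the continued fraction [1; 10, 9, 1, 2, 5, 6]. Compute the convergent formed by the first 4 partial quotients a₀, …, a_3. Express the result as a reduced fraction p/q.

111/101

Starting at the tail and folding back:
Start with 1.
9 + 1/(1/1) = 9 + 1/1 = 10/1
10 + 1/(10/1) = 10 + 1/10 = 101/10
1 + 1/(101/10) = 1 + 10/101 = 111/101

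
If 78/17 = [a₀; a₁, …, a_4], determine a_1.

78 ÷ 17 → quotient 4, remainder 10
17 ÷ 10 → quotient 1, remainder 7

1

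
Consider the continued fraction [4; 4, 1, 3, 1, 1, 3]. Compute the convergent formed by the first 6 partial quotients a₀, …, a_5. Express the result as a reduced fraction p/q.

181/43

Start with 1.
1 + 1/(1/1) = 1 + 1/1 = 2/1
3 + 1/(2/1) = 3 + 1/2 = 7/2
1 + 1/(7/2) = 1 + 2/7 = 9/7
4 + 1/(9/7) = 4 + 7/9 = 43/9
4 + 1/(43/9) = 4 + 9/43 = 181/43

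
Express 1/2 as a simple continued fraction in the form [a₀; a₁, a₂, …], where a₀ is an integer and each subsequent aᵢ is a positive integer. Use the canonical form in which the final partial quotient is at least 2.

Apply division with remainder until the remainder is 0:
1 ÷ 2 → quotient 0, remainder 1
2 ÷ 1 → quotient 2, remainder 0

[0; 2]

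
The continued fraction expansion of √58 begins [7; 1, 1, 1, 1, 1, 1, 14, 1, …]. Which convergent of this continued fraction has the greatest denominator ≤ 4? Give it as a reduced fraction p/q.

23/3

a_0 = 7: 7/1  (≤ bound)
a_1 = 1: 8/1  (≤ bound)
a_2 = 1: 15/2  (≤ bound)
a_3 = 1: 23/3  (≤ bound)
a_4 = 1: 38/5  (> 4, stop)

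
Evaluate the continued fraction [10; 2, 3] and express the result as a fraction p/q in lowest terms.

a_0 = 10: 10/1
a_1 = 2: 21/2
a_2 = 3: 73/7

73/7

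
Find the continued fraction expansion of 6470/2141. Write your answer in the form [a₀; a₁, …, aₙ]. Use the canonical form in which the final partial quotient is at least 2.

Repeatedly divide and take the remainder:
⌊6470/2141⌋ = 3, remainder 47
⌊2141/47⌋ = 45, remainder 26
⌊47/26⌋ = 1, remainder 21
⌊26/21⌋ = 1, remainder 5
⌊21/5⌋ = 4, remainder 1
⌊5/1⌋ = 5, remainder 0

[3; 45, 1, 1, 4, 5]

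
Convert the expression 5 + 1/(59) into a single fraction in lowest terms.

a_0 = 5: 5/1
a_1 = 59: 296/59

296/59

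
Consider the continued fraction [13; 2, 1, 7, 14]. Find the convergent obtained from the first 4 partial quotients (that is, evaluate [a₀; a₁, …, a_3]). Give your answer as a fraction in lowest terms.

Start with 7.
1 + 1/(7/1) = 1 + 1/7 = 8/7
2 + 1/(8/7) = 2 + 7/8 = 23/8
13 + 1/(23/8) = 13 + 8/23 = 307/23

307/23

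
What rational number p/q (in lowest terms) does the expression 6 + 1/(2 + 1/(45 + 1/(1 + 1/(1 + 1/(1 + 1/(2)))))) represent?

4793/738

Start with 2.
1 + 1/(2/1) = 1 + 1/2 = 3/2
1 + 1/(3/2) = 1 + 2/3 = 5/3
1 + 1/(5/3) = 1 + 3/5 = 8/5
45 + 1/(8/5) = 45 + 5/8 = 365/8
2 + 1/(365/8) = 2 + 8/365 = 738/365
6 + 1/(738/365) = 6 + 365/738 = 4793/738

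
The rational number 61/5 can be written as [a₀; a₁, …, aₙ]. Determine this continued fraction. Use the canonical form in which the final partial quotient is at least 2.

[12; 5]

61 = 12·5 + 1, so a_0 = 12
5 = 5·1 + 0, so a_1 = 5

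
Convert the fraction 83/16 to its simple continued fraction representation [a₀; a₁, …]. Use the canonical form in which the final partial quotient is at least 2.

⌊83/16⌋ = 5, remainder 3
⌊16/3⌋ = 5, remainder 1
⌊3/1⌋ = 3, remainder 0

[5; 5, 3]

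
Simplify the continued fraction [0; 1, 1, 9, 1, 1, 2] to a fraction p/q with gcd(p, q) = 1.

a_0 = 0: 0/1
a_1 = 1: 1/1
a_2 = 1: 1/2
a_3 = 9: 10/19
a_4 = 1: 11/21
a_5 = 1: 21/40
a_6 = 2: 53/101

53/101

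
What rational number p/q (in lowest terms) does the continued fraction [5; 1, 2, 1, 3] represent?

Build up convergents one term at a time:
a_0 = 5: 5/1
a_1 = 1: 6/1
a_2 = 2: 17/3
a_3 = 1: 23/4
a_4 = 3: 86/15

86/15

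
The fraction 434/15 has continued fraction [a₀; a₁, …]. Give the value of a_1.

434 ÷ 15 → quotient 28, remainder 14
15 ÷ 14 → quotient 1, remainder 1

1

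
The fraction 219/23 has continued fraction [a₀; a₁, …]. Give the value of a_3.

Apply division with remainder until the remainder is 0:
⌊219/23⌋ = 9, remainder 12
⌊23/12⌋ = 1, remainder 11
⌊12/11⌋ = 1, remainder 1
⌊11/1⌋ = 11, remainder 0

11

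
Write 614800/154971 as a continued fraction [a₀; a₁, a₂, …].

[3; 1, 29, 2, 13, 2, 7, 12]

614800 ÷ 154971 → quotient 3, remainder 149887
154971 ÷ 149887 → quotient 1, remainder 5084
149887 ÷ 5084 → quotient 29, remainder 2451
5084 ÷ 2451 → quotient 2, remainder 182
2451 ÷ 182 → quotient 13, remainder 85
182 ÷ 85 → quotient 2, remainder 12
85 ÷ 12 → quotient 7, remainder 1
12 ÷ 1 → quotient 12, remainder 0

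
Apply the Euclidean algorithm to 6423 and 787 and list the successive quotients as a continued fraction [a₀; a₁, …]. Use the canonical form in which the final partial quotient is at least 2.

Repeatedly divide and take the remainder:
⌊6423/787⌋ = 8, remainder 127
⌊787/127⌋ = 6, remainder 25
⌊127/25⌋ = 5, remainder 2
⌊25/2⌋ = 12, remainder 1
⌊2/1⌋ = 2, remainder 0

[8; 6, 5, 12, 2]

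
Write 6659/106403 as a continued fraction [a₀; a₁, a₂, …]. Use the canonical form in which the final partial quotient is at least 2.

6659 = 0·106403 + 6659, so a_0 = 0
106403 = 15·6659 + 6518, so a_1 = 15
6659 = 1·6518 + 141, so a_2 = 1
6518 = 46·141 + 32, so a_3 = 46
141 = 4·32 + 13, so a_4 = 4
32 = 2·13 + 6, so a_5 = 2
13 = 2·6 + 1, so a_6 = 2
6 = 6·1 + 0, so a_7 = 6

[0; 15, 1, 46, 4, 2, 2, 6]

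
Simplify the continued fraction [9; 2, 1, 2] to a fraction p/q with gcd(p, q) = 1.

75/8

Starting at the tail and folding back:
Start with 2.
1 + 1/(2/1) = 1 + 1/2 = 3/2
2 + 1/(3/2) = 2 + 2/3 = 8/3
9 + 1/(8/3) = 9 + 3/8 = 75/8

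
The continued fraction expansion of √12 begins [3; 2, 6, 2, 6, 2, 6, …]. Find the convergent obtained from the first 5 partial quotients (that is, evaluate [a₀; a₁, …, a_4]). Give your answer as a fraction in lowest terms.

a_0 = 3: 3/1
a_1 = 2: 7/2
a_2 = 6: 45/13
a_3 = 2: 97/28
a_4 = 6: 627/181

627/181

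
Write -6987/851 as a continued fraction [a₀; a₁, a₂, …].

Run the Euclidean algorithm, recording each quotient:
⌊-6987/851⌋ = -9, remainder 672
⌊851/672⌋ = 1, remainder 179
⌊672/179⌋ = 3, remainder 135
⌊179/135⌋ = 1, remainder 44
⌊135/44⌋ = 3, remainder 3
⌊44/3⌋ = 14, remainder 2
⌊3/2⌋ = 1, remainder 1
⌊2/1⌋ = 2, remainder 0

[-9; 1, 3, 1, 3, 14, 1, 2]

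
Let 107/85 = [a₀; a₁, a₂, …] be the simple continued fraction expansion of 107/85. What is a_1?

3

107 = 1·85 + 22, so a_0 = 1
85 = 3·22 + 19, so a_1 = 3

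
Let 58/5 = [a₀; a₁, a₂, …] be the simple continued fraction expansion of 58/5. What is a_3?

2

Run the Euclidean algorithm, recording each quotient:
⌊58/5⌋ = 11, remainder 3
⌊5/3⌋ = 1, remainder 2
⌊3/2⌋ = 1, remainder 1
⌊2/1⌋ = 2, remainder 0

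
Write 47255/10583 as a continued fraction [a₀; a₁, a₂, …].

⌊47255/10583⌋ = 4, remainder 4923
⌊10583/4923⌋ = 2, remainder 737
⌊4923/737⌋ = 6, remainder 501
⌊737/501⌋ = 1, remainder 236
⌊501/236⌋ = 2, remainder 29
⌊236/29⌋ = 8, remainder 4
⌊29/4⌋ = 7, remainder 1
⌊4/1⌋ = 4, remainder 0

[4; 2, 6, 1, 2, 8, 7, 4]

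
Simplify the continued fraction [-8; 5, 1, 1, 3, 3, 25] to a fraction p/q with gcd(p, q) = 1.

Start with 25.
3 + 1/(25/1) = 3 + 1/25 = 76/25
3 + 1/(76/25) = 3 + 25/76 = 253/76
1 + 1/(253/76) = 1 + 76/253 = 329/253
1 + 1/(329/253) = 1 + 253/329 = 582/329
5 + 1/(582/329) = 5 + 329/582 = 3239/582
-8 + 1/(3239/582) = -8 + 582/3239 = -25330/3239

-25330/3239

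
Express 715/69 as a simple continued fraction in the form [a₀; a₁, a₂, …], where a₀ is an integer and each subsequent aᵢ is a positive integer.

Repeatedly divide and take the remainder:
715 ÷ 69 → quotient 10, remainder 25
69 ÷ 25 → quotient 2, remainder 19
25 ÷ 19 → quotient 1, remainder 6
19 ÷ 6 → quotient 3, remainder 1
6 ÷ 1 → quotient 6, remainder 0

[10; 2, 1, 3, 6]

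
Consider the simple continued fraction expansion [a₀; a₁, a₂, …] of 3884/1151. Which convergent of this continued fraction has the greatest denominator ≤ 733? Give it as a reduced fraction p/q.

a_0 = 3: 3/1  (≤ bound)
a_1 = 2: 7/2  (≤ bound)
a_2 = 1: 10/3  (≤ bound)
a_3 = 2: 27/8  (≤ bound)
a_4 = 28: 766/227  (≤ bound)
a_5 = 2: 1559/462  (≤ bound)
a_6 = 2: 3884/1151  (> 733, stop)

1559/462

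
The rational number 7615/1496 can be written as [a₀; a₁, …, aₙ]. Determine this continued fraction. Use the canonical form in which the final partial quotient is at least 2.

7615 ÷ 1496 → quotient 5, remainder 135
1496 ÷ 135 → quotient 11, remainder 11
135 ÷ 11 → quotient 12, remainder 3
11 ÷ 3 → quotient 3, remainder 2
3 ÷ 2 → quotient 1, remainder 1
2 ÷ 1 → quotient 2, remainder 0

[5; 11, 12, 3, 1, 2]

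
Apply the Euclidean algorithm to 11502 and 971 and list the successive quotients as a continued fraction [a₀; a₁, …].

⌊11502/971⌋ = 11, remainder 821
⌊971/821⌋ = 1, remainder 150
⌊821/150⌋ = 5, remainder 71
⌊150/71⌋ = 2, remainder 8
⌊71/8⌋ = 8, remainder 7
⌊8/7⌋ = 1, remainder 1
⌊7/1⌋ = 7, remainder 0

[11; 1, 5, 2, 8, 1, 7]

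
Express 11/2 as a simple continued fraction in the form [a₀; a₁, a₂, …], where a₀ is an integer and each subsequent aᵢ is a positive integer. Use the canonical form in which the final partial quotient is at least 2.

[5; 2]

11 = 5·2 + 1, so a_0 = 5
2 = 2·1 + 0, so a_1 = 2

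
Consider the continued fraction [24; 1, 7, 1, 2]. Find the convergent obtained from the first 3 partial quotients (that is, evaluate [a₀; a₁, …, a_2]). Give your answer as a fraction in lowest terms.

199/8

Start with 7.
1 + 1/(7/1) = 1 + 1/7 = 8/7
24 + 1/(8/7) = 24 + 7/8 = 199/8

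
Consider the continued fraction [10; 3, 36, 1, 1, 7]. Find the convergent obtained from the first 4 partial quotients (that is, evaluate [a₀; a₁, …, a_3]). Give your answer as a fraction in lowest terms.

1157/112

a_0 = 10: 10/1
a_1 = 3: 31/3
a_2 = 36: 1126/109
a_3 = 1: 1157/112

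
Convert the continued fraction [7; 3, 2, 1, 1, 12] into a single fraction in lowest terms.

a_0 = 7: 7/1
a_1 = 3: 22/3
a_2 = 2: 51/7
a_3 = 1: 73/10
a_4 = 1: 124/17
a_5 = 12: 1561/214

1561/214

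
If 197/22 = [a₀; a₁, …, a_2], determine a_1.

197 ÷ 22 → quotient 8, remainder 21
22 ÷ 21 → quotient 1, remainder 1

1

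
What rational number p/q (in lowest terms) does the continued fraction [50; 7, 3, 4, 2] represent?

10629/212

a_0 = 50: 50/1
a_1 = 7: 351/7
a_2 = 3: 1103/22
a_3 = 4: 4763/95
a_4 = 2: 10629/212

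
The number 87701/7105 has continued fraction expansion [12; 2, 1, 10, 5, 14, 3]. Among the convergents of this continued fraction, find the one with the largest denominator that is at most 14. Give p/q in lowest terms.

List convergents until the denominator exceeds the bound:
a_0 = 12: 12/1  (≤ bound)
a_1 = 2: 25/2  (≤ bound)
a_2 = 1: 37/3  (≤ bound)
a_3 = 10: 395/32  (> 14, stop)

37/3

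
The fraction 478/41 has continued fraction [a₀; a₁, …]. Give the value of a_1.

⌊478/41⌋ = 11, remainder 27
⌊41/27⌋ = 1, remainder 14

1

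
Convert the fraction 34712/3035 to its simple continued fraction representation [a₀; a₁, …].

34712 = 11·3035 + 1327, so a_0 = 11
3035 = 2·1327 + 381, so a_1 = 2
1327 = 3·381 + 184, so a_2 = 3
381 = 2·184 + 13, so a_3 = 2
184 = 14·13 + 2, so a_4 = 14
13 = 6·2 + 1, so a_5 = 6
2 = 2·1 + 0, so a_6 = 2

[11; 2, 3, 2, 14, 6, 2]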